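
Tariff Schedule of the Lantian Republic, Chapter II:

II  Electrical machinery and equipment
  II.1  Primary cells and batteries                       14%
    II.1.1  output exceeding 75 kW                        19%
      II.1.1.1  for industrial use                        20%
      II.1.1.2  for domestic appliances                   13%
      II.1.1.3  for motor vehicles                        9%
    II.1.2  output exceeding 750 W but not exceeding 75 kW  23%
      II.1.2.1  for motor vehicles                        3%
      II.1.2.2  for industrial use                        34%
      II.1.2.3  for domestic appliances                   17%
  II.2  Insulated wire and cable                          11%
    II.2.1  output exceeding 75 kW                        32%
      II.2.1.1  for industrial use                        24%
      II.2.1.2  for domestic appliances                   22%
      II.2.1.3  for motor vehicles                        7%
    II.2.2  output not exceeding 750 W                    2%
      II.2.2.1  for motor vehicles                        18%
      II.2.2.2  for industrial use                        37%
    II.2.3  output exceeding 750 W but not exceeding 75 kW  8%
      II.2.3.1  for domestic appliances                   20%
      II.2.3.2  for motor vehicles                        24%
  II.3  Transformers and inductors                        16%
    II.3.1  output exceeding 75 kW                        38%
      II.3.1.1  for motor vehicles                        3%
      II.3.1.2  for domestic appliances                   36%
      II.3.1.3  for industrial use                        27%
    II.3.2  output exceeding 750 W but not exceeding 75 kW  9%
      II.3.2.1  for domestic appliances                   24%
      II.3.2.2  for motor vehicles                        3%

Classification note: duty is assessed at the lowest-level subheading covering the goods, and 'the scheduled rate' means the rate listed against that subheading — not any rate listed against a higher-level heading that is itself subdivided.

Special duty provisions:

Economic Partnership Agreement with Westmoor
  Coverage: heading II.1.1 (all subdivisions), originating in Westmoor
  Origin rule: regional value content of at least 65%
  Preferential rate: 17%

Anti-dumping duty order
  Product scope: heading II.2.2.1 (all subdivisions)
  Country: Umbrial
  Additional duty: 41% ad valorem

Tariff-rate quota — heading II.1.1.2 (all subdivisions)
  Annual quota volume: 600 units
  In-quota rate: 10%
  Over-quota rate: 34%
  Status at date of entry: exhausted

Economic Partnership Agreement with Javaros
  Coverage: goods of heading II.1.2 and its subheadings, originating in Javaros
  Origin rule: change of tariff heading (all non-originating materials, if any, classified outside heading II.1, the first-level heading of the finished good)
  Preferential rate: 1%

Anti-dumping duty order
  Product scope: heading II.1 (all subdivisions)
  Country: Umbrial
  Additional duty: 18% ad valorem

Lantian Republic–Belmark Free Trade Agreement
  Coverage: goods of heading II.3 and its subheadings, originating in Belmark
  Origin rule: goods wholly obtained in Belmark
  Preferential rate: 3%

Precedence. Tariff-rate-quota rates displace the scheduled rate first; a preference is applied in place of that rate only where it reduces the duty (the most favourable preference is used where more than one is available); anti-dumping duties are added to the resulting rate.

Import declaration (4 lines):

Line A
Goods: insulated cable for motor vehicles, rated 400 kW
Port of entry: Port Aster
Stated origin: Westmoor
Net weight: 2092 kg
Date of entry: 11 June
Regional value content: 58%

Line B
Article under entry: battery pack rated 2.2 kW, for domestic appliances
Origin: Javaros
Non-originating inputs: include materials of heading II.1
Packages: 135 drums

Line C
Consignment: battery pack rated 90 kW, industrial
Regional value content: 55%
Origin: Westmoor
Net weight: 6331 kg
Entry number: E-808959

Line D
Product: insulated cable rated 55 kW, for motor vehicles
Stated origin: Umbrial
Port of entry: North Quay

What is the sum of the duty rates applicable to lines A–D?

68%

Line A: insulated cable → II.2; rated 400 kW → II.2.1; for motor vehicles → II.2.1.3. Scheduled 7%. Westmoor agreement on II.1.1: II.2.1.3 not covered. → 7%.
Line B: battery pack → II.1; rated 2.2 kW → II.1.2; for domestic appliances → II.1.2.3. Scheduled 17%. Javaros agreement on II.1.2: CTH not met. → 17%.
Line C: battery pack → II.1; rated 90 kW → II.1.1; industrial → II.1.1.1. Scheduled 20%. Westmoor agreement on II.1.1: RVC < 65%. → 20%.
Line D: insulated cable → II.2; rated 55 kW → II.2.3; for motor vehicles → II.2.3.2. Scheduled 24%. No special measure applies. → 24%.
Sum: 7% + 17% + 20% + 24% = 68%.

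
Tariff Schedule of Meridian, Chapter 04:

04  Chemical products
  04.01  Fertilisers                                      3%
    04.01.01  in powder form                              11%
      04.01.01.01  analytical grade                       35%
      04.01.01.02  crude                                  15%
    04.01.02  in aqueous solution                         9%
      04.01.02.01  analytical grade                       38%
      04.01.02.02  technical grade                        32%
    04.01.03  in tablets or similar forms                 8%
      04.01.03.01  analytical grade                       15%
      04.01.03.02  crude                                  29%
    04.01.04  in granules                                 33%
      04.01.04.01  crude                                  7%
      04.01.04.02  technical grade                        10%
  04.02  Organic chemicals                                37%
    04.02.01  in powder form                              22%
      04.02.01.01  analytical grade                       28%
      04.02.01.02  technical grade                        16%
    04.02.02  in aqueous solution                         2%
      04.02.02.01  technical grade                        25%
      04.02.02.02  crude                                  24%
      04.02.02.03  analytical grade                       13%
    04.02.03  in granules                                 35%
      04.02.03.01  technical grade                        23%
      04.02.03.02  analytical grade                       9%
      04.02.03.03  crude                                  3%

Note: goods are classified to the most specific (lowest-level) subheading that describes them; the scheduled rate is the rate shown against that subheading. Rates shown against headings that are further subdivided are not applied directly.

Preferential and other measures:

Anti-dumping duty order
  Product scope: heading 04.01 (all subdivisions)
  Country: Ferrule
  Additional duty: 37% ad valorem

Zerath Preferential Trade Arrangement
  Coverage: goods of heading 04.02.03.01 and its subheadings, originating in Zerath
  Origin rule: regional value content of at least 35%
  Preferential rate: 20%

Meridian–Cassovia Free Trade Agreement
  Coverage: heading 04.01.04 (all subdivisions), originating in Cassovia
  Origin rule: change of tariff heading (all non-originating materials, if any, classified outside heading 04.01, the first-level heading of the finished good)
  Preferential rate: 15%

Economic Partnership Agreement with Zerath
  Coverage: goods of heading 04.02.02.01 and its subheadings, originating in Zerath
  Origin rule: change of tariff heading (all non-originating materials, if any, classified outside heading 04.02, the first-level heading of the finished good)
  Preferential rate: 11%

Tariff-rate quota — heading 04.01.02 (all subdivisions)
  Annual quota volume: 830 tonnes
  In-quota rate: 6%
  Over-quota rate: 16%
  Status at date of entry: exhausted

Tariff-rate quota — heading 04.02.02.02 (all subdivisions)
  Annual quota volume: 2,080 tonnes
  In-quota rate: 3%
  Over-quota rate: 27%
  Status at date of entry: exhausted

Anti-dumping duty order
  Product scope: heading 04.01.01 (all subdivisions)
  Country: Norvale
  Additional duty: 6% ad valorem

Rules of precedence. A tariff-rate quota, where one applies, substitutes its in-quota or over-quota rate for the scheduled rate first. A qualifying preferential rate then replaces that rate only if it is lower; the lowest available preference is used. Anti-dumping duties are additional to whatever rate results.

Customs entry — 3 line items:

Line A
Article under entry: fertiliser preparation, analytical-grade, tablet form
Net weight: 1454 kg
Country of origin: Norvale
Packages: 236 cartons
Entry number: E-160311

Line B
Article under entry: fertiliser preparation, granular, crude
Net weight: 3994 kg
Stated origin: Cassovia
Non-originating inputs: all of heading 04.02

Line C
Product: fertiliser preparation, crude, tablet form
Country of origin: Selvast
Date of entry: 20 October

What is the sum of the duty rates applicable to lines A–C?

Line A: fertiliser → 04.01; tablet form → 04.01.03; analytical-grade → 04.01.03.01. Scheduled 15%. No special measure applies. → 15%.
Line B: fertiliser → 04.01; granular → 04.01.04; crude → 04.01.04.01. Scheduled 7%. Cassovia agreement on 04.01.04: CTH met → 15% available; preference 15% not lower than 7% → no reduction. → 7%.
Line C: fertiliser → 04.01; tablet form → 04.01.03; crude → 04.01.03.02. Scheduled 29%. No special measure applies. → 29%.
Sum: 15% + 7% + 29% = 51%.

51%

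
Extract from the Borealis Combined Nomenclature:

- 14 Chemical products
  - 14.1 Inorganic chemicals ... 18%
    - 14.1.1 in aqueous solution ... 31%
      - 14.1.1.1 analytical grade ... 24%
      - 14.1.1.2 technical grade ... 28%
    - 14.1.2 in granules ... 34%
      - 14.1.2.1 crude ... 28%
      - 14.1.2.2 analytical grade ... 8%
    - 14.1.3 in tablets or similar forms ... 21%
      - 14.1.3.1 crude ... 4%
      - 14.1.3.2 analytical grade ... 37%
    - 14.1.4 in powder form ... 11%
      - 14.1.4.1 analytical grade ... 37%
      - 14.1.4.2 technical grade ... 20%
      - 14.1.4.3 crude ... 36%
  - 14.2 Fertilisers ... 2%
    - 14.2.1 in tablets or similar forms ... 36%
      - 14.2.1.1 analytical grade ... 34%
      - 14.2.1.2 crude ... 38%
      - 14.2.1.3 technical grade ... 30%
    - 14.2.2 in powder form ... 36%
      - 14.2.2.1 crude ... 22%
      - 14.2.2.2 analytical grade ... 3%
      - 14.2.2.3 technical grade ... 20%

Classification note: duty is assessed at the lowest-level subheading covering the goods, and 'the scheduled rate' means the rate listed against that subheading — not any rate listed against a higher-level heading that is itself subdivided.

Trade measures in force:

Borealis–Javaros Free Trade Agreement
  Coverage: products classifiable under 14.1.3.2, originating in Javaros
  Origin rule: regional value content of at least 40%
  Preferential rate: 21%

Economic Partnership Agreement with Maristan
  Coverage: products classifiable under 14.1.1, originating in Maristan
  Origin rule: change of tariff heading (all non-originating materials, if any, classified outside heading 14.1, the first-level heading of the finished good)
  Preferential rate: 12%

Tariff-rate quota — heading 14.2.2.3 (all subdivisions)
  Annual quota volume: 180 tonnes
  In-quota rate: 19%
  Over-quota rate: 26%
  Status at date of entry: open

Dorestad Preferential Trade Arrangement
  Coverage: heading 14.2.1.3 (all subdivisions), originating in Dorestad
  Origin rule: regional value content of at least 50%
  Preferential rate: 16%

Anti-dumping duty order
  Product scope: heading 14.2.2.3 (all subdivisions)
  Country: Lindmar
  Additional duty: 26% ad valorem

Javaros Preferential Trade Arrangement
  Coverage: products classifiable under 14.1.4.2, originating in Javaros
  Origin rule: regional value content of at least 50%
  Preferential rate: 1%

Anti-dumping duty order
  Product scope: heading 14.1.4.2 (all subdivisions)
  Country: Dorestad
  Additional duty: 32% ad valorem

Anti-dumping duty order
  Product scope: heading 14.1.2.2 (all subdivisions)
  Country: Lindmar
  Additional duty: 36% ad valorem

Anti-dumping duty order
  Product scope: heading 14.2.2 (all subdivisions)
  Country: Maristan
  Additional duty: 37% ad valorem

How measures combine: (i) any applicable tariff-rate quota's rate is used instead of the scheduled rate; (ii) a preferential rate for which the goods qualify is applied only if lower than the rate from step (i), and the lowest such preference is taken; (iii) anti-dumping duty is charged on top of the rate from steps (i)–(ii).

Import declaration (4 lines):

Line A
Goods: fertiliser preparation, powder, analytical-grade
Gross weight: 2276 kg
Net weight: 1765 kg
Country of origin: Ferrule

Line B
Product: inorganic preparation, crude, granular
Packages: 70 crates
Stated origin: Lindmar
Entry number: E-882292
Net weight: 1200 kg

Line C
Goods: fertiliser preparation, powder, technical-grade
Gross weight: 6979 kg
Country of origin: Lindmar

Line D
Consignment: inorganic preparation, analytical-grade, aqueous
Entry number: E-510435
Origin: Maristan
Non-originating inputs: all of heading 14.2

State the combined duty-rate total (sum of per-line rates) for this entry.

88%

Line A: fertiliser → 14.2; powder → 14.2.2; analytical-grade → 14.2.2.2. Scheduled 3%. No special measure applies. → 3%.
Line B: inorganic → 14.1; granular → 14.1.2; crude → 14.1.2.1. Scheduled 28%. No special measure applies. → 28%.
Line C: fertiliser → 14.2; powder → 14.2.2; technical-grade → 14.2.2.3. Scheduled 20%. quota on 14.2.2.3 open → in-quota 19%; anti-dumping (Lindmar, 14.2.2.3): +26%; total 19% + 26% = 45%. → 45%.
Line D: inorganic → 14.1; aqueous → 14.1.1; analytical-grade → 14.1.1.1. Scheduled 24%. Maristan agreement on 14.1.1: CTH met → 12% available; preferential 12%. → 12%.
Sum: 3% + 28% + 45% + 12% = 88%.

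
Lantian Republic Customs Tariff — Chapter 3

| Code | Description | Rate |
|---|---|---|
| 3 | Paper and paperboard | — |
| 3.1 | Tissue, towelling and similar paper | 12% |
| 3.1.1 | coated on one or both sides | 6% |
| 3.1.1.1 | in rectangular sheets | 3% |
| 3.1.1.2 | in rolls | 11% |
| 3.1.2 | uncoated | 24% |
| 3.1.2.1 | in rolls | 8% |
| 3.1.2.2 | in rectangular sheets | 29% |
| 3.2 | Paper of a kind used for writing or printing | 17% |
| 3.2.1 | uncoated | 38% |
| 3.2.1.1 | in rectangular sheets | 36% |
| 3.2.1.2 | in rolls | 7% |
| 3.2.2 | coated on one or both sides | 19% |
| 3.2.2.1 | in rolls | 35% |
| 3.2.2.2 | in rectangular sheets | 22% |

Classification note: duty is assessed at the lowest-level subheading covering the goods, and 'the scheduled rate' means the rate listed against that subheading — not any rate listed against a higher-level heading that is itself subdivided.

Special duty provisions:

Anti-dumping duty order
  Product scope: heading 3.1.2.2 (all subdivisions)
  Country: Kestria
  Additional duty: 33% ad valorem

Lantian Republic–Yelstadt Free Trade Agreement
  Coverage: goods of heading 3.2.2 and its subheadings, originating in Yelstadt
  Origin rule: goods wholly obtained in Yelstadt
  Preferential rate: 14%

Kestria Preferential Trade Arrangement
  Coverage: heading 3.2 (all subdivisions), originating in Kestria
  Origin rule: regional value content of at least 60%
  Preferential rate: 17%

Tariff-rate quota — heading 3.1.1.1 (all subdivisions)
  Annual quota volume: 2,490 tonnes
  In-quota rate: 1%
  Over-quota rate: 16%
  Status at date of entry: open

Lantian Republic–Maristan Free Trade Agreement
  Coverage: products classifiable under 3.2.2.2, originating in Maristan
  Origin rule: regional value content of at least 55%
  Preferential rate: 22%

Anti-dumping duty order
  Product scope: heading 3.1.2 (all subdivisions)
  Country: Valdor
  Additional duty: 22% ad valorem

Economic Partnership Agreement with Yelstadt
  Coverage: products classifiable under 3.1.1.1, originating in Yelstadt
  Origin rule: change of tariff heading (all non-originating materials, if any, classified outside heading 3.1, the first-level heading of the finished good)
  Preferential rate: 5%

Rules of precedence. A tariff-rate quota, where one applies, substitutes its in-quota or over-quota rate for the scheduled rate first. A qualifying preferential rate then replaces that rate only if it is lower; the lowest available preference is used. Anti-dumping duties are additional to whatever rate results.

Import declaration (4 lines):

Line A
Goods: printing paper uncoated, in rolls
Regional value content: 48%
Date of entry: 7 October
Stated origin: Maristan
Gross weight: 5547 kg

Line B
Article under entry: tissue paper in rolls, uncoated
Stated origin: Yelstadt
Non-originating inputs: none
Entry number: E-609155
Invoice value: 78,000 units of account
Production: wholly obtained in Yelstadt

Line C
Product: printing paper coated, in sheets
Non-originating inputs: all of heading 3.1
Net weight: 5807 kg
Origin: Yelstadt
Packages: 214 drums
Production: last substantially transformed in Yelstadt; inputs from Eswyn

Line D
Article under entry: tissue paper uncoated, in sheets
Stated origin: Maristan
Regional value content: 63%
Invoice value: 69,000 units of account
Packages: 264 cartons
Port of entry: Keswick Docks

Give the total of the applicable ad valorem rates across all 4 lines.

66%

Line A: printing paper → 3.2; uncoated → 3.2.1; in rolls → 3.2.1.2. Scheduled 7%. Maristan agreement on 3.2.2.2: 3.2.1.2 not covered. → 7%.
Line B: tissue paper → 3.1; uncoated → 3.1.2; in rolls → 3.1.2.1. Scheduled 8%. Yelstadt agreement on 3.2.2: 3.1.2.1 not covered; Yelstadt agreement on 3.1.1.1: 3.1.2.1 not covered. → 8%.
Line C: printing paper → 3.2; coated → 3.2.2; in sheets → 3.2.2.2. Scheduled 22%. Yelstadt agreement on 3.2.2: not wholly obtained; Yelstadt agreement on 3.1.1.1: 3.2.2.2 not covered. → 22%.
Line D: tissue paper → 3.1; uncoated → 3.1.2; in sheets → 3.1.2.2. Scheduled 29%. Maristan agreement on 3.2.2.2: 3.1.2.2 not covered. → 29%.
Sum: 7% + 8% + 22% + 29% = 66%.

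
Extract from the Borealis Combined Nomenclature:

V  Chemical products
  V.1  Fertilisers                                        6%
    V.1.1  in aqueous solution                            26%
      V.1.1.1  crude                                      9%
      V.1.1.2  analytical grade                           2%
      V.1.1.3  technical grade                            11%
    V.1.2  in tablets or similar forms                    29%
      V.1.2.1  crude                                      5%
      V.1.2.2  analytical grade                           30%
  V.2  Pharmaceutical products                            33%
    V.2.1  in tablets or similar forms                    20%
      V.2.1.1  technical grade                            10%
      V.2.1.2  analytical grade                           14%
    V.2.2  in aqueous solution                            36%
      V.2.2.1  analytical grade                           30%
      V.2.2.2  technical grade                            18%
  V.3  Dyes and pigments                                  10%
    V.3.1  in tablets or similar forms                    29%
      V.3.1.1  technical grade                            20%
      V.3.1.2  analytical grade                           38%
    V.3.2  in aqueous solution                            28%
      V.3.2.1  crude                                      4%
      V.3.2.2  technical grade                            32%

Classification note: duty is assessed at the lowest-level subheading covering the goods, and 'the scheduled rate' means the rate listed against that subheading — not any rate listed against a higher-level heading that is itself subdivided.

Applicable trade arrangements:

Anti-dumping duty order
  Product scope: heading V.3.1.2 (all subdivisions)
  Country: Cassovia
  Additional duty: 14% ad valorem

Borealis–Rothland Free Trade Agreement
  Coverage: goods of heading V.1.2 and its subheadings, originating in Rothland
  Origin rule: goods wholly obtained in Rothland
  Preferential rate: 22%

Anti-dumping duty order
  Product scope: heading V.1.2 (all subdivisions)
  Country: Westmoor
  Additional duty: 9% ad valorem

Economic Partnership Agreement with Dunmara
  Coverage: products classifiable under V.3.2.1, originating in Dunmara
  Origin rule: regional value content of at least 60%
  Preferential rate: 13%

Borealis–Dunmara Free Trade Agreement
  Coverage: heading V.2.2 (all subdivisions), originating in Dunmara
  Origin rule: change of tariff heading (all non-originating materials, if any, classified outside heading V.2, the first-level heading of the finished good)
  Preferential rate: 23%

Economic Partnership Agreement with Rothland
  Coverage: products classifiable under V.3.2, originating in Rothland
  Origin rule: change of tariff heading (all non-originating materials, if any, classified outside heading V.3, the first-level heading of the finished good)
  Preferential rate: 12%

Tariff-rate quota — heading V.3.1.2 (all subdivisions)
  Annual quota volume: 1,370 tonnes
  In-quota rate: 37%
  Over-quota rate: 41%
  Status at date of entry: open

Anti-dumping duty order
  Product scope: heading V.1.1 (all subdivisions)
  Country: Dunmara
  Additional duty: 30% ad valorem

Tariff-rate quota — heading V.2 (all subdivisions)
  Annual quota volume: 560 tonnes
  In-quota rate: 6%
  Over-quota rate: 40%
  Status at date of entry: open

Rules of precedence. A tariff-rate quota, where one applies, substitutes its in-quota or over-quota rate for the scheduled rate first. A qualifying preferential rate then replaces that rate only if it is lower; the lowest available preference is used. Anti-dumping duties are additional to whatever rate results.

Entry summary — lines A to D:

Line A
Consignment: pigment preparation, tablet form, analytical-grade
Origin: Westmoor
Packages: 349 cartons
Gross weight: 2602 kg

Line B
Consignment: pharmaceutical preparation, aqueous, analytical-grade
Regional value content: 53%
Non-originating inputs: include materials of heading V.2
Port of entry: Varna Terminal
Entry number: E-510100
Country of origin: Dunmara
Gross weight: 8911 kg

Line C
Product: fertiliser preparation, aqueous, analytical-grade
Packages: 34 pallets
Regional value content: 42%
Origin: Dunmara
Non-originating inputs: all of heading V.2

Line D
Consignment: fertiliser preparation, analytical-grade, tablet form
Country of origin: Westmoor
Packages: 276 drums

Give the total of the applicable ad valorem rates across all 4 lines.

Line A: pigment → V.3; tablet form → V.3.1; analytical-grade → V.3.1.2. Scheduled 38%. quota on V.3.1.2 open → in-quota 37%. → 37%.
Line B: pharmaceutical → V.2; aqueous → V.2.2; analytical-grade → V.2.2.1. Scheduled 30%. quota on V.2 open → in-quota 6%; Dunmara agreement on V.3.2.1: V.2.2.1 not covered; Dunmara agreement on V.2.2: CTH not met. → 6%.
Line C: fertiliser → V.1; aqueous → V.1.1; analytical-grade → V.1.1.2. Scheduled 2%. Dunmara agreement on V.3.2.1: V.1.1.2 not covered; Dunmara agreement on V.2.2: V.1.1.2 not covered; anti-dumping (Dunmara, V.1.1): +30%; total 2% + 30% = 32%. → 32%.
Line D: fertiliser → V.1; tablet form → V.1.2; analytical-grade → V.1.2.2. Scheduled 30%. anti-dumping (Westmoor, V.1.2): +9%; total 30% + 9% = 39%. → 39%.
Sum: 37% + 6% + 32% + 39% = 114%.

114%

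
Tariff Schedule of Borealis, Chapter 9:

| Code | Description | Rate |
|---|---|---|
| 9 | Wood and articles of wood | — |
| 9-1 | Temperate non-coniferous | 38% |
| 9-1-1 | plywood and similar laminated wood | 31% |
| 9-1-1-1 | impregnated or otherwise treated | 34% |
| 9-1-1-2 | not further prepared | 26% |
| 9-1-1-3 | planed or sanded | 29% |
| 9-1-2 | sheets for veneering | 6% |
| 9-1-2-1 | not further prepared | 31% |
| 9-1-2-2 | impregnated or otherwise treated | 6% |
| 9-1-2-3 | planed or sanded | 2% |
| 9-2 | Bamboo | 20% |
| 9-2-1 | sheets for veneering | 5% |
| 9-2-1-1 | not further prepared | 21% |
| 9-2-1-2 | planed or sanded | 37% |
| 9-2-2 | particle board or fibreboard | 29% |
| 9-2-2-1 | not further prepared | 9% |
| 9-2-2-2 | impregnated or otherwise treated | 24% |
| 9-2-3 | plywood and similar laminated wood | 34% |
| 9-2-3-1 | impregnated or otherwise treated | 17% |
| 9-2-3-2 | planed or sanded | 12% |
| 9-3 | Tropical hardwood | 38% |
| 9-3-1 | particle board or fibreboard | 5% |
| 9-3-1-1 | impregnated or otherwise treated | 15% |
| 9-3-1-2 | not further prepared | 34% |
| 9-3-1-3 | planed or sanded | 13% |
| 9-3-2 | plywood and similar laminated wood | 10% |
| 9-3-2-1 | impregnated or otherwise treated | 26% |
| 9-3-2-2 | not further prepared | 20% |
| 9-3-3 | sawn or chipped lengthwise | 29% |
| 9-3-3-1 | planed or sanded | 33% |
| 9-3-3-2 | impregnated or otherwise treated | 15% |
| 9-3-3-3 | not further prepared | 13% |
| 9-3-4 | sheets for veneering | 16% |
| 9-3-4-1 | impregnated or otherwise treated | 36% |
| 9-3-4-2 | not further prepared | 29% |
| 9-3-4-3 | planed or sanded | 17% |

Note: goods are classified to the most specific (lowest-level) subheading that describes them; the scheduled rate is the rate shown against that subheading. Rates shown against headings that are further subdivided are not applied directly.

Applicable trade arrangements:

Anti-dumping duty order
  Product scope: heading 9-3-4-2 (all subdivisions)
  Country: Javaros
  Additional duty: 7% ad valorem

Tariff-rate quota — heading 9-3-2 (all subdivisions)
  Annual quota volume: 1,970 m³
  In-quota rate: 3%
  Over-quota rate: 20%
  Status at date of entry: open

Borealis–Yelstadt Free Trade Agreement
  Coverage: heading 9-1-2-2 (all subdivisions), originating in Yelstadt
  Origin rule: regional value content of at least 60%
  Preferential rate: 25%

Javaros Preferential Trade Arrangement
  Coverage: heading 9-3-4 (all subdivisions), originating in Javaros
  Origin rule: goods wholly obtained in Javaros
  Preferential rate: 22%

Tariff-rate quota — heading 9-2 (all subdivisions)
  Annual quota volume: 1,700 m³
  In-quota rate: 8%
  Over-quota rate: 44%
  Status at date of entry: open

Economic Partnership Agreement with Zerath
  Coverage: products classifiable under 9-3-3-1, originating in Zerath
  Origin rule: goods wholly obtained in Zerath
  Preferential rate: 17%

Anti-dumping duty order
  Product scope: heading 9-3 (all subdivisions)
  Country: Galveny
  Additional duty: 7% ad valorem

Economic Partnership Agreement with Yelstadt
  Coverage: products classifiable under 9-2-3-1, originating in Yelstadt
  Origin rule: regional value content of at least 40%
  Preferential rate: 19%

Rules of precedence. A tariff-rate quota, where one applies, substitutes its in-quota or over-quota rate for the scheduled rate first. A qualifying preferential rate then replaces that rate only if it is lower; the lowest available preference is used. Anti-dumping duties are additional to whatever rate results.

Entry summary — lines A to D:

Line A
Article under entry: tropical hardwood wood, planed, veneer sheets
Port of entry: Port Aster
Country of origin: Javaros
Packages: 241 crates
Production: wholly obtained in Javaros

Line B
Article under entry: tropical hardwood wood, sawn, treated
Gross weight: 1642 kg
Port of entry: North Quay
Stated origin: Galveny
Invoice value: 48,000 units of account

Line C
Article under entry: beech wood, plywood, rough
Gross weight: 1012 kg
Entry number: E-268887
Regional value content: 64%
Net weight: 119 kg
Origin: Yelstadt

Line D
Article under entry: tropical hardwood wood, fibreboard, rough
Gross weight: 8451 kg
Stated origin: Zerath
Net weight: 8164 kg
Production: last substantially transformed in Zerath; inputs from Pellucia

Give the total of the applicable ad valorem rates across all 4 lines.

Line A: tropical hardwood → 9-3; veneer sheets → 9-3-4; planed → 9-3-4-3. Scheduled 17%. Javaros agreement on 9-3-4: wholly obtained → 22% available; preference 22% not lower than 17% → no reduction. → 17%.
Line B: tropical hardwood → 9-3; sawn → 9-3-3; treated → 9-3-3-2. Scheduled 15%. anti-dumping (Galveny, 9-3): +7%; total 15% + 7% = 22%. → 22%.
Line C: beech → 9-1; plywood → 9-1-1; rough → 9-1-1-2. Scheduled 26%. Yelstadt agreement on 9-1-2-2: 9-1-1-2 not covered; Yelstadt agreement on 9-2-3-1: 9-1-1-2 not covered. → 26%.
Line D: tropical hardwood → 9-3; fibreboard → 9-3-1; rough → 9-3-1-2. Scheduled 34%. Zerath agreement on 9-3-3-1: 9-3-1-2 not covered. → 34%.
Sum: 17% + 22% + 26% + 34% = 99%.

99%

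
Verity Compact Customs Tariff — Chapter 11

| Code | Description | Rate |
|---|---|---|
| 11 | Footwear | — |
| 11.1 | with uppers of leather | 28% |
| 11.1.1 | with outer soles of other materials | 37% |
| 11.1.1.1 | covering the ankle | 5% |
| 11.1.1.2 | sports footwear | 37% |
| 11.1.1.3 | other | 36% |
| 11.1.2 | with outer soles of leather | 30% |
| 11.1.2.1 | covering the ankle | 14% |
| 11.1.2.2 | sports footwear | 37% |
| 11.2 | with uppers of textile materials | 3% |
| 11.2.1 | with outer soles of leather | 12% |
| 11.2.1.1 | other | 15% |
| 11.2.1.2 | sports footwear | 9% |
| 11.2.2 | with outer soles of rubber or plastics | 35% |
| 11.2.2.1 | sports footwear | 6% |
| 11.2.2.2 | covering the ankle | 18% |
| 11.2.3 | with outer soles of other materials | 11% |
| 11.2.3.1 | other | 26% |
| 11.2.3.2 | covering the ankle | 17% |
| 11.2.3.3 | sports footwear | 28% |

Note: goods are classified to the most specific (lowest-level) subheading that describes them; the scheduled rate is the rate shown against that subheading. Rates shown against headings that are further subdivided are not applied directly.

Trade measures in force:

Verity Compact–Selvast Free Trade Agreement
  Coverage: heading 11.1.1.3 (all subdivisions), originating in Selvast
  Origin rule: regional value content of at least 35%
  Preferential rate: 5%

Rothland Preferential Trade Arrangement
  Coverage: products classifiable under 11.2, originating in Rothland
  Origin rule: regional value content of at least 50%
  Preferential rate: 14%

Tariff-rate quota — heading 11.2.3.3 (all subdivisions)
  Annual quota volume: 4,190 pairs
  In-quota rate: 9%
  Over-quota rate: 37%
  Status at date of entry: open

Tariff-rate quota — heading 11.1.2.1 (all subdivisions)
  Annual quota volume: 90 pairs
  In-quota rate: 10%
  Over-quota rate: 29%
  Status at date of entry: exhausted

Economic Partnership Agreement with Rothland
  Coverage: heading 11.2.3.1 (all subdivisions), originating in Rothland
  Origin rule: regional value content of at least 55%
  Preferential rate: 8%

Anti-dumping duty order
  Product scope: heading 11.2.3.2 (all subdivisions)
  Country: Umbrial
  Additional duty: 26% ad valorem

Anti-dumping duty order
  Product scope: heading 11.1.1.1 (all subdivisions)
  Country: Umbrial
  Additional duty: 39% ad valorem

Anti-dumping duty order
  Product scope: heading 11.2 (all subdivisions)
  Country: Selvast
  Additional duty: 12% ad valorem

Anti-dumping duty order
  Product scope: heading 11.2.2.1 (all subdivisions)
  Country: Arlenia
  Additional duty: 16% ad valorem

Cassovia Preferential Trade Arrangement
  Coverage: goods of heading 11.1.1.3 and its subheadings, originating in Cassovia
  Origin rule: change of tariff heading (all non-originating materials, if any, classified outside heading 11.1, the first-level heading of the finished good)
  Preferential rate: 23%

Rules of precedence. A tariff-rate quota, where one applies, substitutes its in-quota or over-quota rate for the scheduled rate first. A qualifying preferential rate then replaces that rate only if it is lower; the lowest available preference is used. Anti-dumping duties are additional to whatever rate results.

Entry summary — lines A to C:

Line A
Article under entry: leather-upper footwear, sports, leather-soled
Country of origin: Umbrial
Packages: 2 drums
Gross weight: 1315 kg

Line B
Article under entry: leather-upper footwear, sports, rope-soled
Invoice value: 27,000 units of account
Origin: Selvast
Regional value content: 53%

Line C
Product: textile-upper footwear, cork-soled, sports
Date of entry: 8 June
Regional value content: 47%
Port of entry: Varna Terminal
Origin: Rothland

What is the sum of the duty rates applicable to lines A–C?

Line A: leather-upper → 11.1; leather-soled → 11.1.2; sports → 11.1.2.2. Scheduled 37%. No special measure applies. → 37%.
Line B: leather-upper → 11.1; rope-soled → 11.1.1; sports → 11.1.1.2. Scheduled 37%. Selvast agreement on 11.1.1.3: 11.1.1.2 not covered. → 37%.
Line C: textile-upper → 11.2; cork-soled → 11.2.3; sports → 11.2.3.3. Scheduled 28%. quota on 11.2.3.3 open → in-quota 9%; Rothland agreement on 11.2: RVC < 50%; Rothland agreement on 11.2.3.1: 11.2.3.3 not covered. → 9%.
Sum: 37% + 37% + 9% = 83%.

83%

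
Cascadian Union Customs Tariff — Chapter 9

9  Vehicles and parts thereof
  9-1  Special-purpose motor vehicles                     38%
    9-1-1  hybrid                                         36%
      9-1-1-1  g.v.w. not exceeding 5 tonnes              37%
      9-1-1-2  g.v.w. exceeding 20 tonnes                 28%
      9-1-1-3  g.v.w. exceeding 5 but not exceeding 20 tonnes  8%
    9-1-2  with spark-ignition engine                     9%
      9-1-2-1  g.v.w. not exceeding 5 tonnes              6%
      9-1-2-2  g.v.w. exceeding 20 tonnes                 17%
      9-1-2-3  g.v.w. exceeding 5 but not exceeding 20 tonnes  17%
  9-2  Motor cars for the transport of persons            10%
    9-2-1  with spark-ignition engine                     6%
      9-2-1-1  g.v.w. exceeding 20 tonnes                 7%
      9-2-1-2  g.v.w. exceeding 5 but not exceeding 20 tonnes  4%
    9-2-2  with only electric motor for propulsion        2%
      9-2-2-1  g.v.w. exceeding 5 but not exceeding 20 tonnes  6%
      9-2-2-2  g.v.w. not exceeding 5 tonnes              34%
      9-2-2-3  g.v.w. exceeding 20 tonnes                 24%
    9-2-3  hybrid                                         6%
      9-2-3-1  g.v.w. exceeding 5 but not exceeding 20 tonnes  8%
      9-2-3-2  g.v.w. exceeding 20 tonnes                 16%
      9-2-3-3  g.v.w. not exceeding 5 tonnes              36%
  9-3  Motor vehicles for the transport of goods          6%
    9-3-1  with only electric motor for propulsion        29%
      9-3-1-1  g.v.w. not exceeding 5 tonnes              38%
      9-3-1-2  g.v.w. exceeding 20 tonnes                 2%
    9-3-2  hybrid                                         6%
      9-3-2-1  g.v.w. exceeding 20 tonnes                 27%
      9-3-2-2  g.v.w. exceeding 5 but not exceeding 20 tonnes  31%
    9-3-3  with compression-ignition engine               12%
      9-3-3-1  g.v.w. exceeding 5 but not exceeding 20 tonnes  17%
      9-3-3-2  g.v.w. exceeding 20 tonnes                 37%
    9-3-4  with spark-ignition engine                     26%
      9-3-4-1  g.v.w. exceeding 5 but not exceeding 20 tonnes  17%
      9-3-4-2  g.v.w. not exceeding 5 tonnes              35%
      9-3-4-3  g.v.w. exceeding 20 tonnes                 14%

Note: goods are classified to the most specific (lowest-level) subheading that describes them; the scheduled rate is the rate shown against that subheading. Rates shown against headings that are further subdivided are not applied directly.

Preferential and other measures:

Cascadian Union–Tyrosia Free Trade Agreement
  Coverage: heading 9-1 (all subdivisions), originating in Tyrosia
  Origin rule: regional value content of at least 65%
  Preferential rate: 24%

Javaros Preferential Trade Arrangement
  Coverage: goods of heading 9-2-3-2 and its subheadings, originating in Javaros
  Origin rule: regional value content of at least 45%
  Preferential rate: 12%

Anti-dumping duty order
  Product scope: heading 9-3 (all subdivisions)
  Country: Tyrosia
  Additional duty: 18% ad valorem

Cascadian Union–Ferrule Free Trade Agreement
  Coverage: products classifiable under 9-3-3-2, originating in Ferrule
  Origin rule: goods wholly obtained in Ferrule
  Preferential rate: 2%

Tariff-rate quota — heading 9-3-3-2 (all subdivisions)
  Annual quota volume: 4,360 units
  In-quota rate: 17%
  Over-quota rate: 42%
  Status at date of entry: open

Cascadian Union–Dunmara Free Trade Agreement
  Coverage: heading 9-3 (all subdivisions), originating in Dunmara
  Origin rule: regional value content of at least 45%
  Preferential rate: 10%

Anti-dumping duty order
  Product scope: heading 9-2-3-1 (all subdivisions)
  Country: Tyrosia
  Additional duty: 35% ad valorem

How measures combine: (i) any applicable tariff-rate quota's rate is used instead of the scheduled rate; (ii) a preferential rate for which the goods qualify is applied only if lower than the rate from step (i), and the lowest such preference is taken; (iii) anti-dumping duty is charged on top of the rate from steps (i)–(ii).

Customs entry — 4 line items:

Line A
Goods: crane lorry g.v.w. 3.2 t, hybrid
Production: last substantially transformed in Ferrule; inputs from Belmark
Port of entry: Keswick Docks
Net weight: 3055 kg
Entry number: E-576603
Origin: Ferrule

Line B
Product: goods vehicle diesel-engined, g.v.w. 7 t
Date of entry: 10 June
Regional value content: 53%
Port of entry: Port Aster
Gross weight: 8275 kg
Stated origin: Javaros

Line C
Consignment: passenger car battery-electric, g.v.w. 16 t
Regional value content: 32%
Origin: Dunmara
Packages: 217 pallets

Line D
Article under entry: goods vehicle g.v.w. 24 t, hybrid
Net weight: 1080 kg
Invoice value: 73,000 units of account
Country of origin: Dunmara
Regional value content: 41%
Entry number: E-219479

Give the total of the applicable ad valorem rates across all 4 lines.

87%

Line A: crane lorry → 9-1; hybrid → 9-1-1; g.v.w. 3.2 t → 9-1-1-1. Scheduled 37%. Ferrule agreement on 9-3-3-2: 9-1-1-1 not covered. → 37%.
Line B: goods vehicle → 9-3; diesel-engined → 9-3-3; g.v.w. 7 t → 9-3-3-1. Scheduled 17%. Javaros agreement on 9-2-3-2: 9-3-3-1 not covered. → 17%.
Line C: passenger car → 9-2; battery-electric → 9-2-2; g.v.w. 16 t → 9-2-2-1. Scheduled 6%. Dunmara agreement on 9-3: 9-2-2-1 not covered. → 6%.
Line D: goods vehicle → 9-3; hybrid → 9-3-2; g.v.w. 24 t → 9-3-2-1. Scheduled 27%. Dunmara agreement on 9-3: RVC < 45%. → 27%.
Sum: 37% + 17% + 6% + 27% = 87%.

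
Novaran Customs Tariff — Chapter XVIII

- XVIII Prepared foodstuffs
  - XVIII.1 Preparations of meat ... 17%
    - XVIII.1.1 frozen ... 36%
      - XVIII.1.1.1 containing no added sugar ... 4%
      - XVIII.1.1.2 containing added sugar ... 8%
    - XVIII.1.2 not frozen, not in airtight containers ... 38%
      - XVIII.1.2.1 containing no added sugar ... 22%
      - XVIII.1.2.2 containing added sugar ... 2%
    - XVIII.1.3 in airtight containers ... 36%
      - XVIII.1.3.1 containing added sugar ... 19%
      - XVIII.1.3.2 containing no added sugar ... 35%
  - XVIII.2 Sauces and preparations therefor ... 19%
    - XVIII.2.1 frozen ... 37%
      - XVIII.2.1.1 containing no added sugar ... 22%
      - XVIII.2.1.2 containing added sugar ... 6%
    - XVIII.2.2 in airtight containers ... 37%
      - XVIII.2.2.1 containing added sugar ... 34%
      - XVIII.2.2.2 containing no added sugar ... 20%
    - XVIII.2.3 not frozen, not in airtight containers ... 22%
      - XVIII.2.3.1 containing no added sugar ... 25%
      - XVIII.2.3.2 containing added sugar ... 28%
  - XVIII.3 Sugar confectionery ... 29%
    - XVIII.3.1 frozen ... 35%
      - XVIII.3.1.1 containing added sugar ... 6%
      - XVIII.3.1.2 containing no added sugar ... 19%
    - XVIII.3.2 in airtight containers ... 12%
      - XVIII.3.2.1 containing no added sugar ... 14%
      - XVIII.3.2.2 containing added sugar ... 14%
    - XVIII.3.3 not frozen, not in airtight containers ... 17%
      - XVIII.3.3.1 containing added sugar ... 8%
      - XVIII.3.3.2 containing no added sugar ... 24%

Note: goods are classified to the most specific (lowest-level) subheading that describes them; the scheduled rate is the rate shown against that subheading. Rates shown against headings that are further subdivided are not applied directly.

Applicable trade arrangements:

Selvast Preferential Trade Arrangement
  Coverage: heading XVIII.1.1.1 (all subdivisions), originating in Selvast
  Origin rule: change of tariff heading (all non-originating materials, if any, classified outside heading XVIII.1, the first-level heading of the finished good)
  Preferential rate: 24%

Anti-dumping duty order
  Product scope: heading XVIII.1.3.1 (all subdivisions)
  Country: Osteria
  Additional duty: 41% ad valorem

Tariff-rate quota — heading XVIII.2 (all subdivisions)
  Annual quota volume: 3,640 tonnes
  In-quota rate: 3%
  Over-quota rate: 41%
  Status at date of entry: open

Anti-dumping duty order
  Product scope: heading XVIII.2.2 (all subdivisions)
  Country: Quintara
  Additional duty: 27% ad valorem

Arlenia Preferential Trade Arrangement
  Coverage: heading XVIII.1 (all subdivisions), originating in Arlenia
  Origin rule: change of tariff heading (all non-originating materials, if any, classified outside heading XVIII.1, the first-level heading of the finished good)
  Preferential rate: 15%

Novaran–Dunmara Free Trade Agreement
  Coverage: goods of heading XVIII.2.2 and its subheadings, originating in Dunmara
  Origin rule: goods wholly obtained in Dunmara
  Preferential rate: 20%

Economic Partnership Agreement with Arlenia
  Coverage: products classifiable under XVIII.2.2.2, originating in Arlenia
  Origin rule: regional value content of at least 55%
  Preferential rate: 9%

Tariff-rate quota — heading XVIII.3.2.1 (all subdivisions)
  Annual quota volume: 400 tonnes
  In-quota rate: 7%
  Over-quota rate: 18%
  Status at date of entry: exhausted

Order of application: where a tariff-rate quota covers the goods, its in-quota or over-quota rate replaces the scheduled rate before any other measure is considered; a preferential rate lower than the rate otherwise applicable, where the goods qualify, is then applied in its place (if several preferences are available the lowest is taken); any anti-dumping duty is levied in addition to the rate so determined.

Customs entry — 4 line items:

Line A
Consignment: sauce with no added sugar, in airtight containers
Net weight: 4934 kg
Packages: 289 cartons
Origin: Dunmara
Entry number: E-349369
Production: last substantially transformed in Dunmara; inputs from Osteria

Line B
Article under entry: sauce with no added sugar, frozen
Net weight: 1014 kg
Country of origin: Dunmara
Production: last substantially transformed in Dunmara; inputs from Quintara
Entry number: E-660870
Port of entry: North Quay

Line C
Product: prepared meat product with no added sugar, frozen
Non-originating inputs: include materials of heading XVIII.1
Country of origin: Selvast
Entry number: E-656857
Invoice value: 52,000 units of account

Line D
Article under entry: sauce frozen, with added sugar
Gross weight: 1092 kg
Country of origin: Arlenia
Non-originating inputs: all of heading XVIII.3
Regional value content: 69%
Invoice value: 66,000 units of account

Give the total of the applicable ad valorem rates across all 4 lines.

Line A: sauce → XVIII.2; in airtight containers → XVIII.2.2; with no added sugar → XVIII.2.2.2. Scheduled 20%. quota on XVIII.2 open → in-quota 3%; Dunmara agreement on XVIII.2.2: not wholly obtained. → 3%.
Line B: sauce → XVIII.2; frozen → XVIII.2.1; with no added sugar → XVIII.2.1.1. Scheduled 22%. quota on XVIII.2 open → in-quota 3%; Dunmara agreement on XVIII.2.2: XVIII.2.1.1 not covered. → 3%.
Line C: prepared meat product → XVIII.1; frozen → XVIII.1.1; with no added sugar → XVIII.1.1.1. Scheduled 4%. Selvast agreement on XVIII.1.1.1: CTH not met. → 4%.
Line D: sauce → XVIII.2; frozen → XVIII.2.1; with added sugar → XVIII.2.1.2. Scheduled 6%. quota on XVIII.2 open → in-quota 3%; Arlenia agreement on XVIII.1: XVIII.2.1.2 not covered; Arlenia agreement on XVIII.2.2.2: XVIII.2.1.2 not covered. → 3%.
Sum: 3% + 3% + 4% + 3% = 13%.

13%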